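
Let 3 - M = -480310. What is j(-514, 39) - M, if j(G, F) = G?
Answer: -480827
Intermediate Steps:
M = 480313 (M = 3 - 1*(-480310) = 3 + 480310 = 480313)
j(-514, 39) - M = -514 - 1*480313 = -514 - 480313 = -480827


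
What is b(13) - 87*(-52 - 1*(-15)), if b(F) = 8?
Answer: 3227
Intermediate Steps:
b(13) - 87*(-52 - 1*(-15)) = 8 - 87*(-52 - 1*(-15)) = 8 - 87*(-52 + 15) = 8 - 87*(-37) = 8 + 3219 = 3227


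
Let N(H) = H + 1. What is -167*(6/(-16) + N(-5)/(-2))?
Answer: -2171/8 ≈ -271.38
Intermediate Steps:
N(H) = 1 + H
-167*(6/(-16) + N(-5)/(-2)) = -167*(6/(-16) + (1 - 5)/(-2)) = -167*(6*(-1/16) - 4*(-½)) = -167*(-3/8 + 2) = -167*13/8 = -2171/8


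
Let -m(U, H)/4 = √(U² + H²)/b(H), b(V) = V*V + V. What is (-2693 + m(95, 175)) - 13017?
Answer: -15710 - √1586/1540 ≈ -15710.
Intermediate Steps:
b(V) = V + V² (b(V) = V² + V = V + V²)
m(U, H) = -4*√(H² + U²)/(H*(1 + H)) (m(U, H) = -4*√(U² + H²)/(H*(1 + H)) = -4*√(H² + U²)*1/(H*(1 + H)) = -4*√(H² + U²)/(H*(1 + H)))
(-2693 + m(95, 175)) - 13017 = (-2693 - 4*√(175² + 95²)/(175*(1 + 175))) - 13017 = (-2693 - 4*1/175*√(30625 + 9025)/176) - 13017 = (-2693 - 4*1/175*1/176*√39650) - 13017 = (-2693 - 4*1/175*1/176*5*√1586) - 13017 = (-2693 - √1586/1540) - 13017 = -15710 - √1586/1540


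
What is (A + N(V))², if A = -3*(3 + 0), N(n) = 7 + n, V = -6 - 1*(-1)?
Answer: 49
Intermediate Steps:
V = -5 (V = -6 + 1 = -5)
A = -9 (A = -3*3 = -9)
(A + N(V))² = (-9 + (7 - 5))² = (-9 + 2)² = (-7)² = 49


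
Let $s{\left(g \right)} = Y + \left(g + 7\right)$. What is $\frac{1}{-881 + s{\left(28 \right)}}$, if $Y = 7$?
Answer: $- \frac{1}{839} \approx -0.0011919$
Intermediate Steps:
$s{\left(g \right)} = 14 + g$ ($s{\left(g \right)} = 7 + \left(g + 7\right) = 7 + \left(7 + g\right) = 14 + g$)
$\frac{1}{-881 + s{\left(28 \right)}} = \frac{1}{-881 + \left(14 + 28\right)} = \frac{1}{-881 + 42} = \frac{1}{-839} = - \frac{1}{839}$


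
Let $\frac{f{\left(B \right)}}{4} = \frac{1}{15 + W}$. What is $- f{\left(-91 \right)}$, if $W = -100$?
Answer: $\frac{4}{85} \approx 0.047059$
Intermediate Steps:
$f{\left(B \right)} = - \frac{4}{85}$ ($f{\left(B \right)} = \frac{4}{15 - 100} = \frac{4}{-85} = 4 \left(- \frac{1}{85}\right) = - \frac{4}{85}$)
$- f{\left(-91 \right)} = \left(-1\right) \left(- \frac{4}{85}\right) = \frac{4}{85}$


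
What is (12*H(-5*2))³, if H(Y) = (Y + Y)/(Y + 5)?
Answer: 110592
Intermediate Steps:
H(Y) = 2*Y/(5 + Y) (H(Y) = (2*Y)/(5 + Y) = 2*Y/(5 + Y))
(12*H(-5*2))³ = (12*(2*(-5*2)/(5 - 5*2)))³ = (12*(2*(-10)/(5 - 10)))³ = (12*(2*(-10)/(-5)))³ = (12*(2*(-10)*(-⅕)))³ = (12*4)³ = 48³ = 110592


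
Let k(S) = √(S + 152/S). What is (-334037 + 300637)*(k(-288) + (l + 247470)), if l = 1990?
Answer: -8331964000 - 16700*I*√10387/3 ≈ -8.332e+9 - 5.6734e+5*I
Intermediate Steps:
(-334037 + 300637)*(k(-288) + (l + 247470)) = (-334037 + 300637)*(√(-288 + 152/(-288)) + (1990 + 247470)) = -33400*(√(-288 + 152*(-1/288)) + 249460) = -33400*(√(-288 - 19/36) + 249460) = -33400*(√(-10387/36) + 249460) = -33400*(I*√10387/6 + 249460) = -33400*(249460 + I*√10387/6) = -8331964000 - 16700*I*√10387/3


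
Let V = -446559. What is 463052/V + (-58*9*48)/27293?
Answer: -23827060540/12187934787 ≈ -1.9550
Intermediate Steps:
463052/V + (-58*9*48)/27293 = 463052/(-446559) + (-58*9*48)/27293 = 463052*(-1/446559) - 522*48*(1/27293) = -463052/446559 - 25056*1/27293 = -463052/446559 - 25056/27293 = -23827060540/12187934787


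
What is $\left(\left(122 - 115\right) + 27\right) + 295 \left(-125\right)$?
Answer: $-36841$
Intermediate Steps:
$\left(\left(122 - 115\right) + 27\right) + 295 \left(-125\right) = \left(\left(122 - 115\right) + 27\right) - 36875 = \left(7 + 27\right) - 36875 = 34 - 36875 = -36841$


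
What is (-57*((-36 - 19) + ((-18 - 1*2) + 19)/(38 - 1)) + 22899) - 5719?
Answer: 751712/37 ≈ 20317.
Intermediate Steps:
(-57*((-36 - 19) + ((-18 - 1*2) + 19)/(38 - 1)) + 22899) - 5719 = (-57*(-55 + ((-18 - 2) + 19)/37) + 22899) - 5719 = (-57*(-55 + (-20 + 19)*(1/37)) + 22899) - 5719 = (-57*(-55 - 1*1/37) + 22899) - 5719 = (-57*(-55 - 1/37) + 22899) - 5719 = (-57*(-2036/37) + 22899) - 5719 = (116052/37 + 22899) - 5719 = 963315/37 - 5719 = 751712/37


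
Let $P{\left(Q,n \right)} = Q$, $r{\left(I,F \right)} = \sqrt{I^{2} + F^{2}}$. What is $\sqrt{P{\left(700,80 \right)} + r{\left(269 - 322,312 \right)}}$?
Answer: $\sqrt{700 + \sqrt{100153}} \approx 31.882$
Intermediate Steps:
$r{\left(I,F \right)} = \sqrt{F^{2} + I^{2}}$
$\sqrt{P{\left(700,80 \right)} + r{\left(269 - 322,312 \right)}} = \sqrt{700 + \sqrt{312^{2} + \left(269 - 322\right)^{2}}} = \sqrt{700 + \sqrt{97344 + \left(269 - 322\right)^{2}}} = \sqrt{700 + \sqrt{97344 + \left(-53\right)^{2}}} = \sqrt{700 + \sqrt{97344 + 2809}} = \sqrt{700 + \sqrt{100153}}$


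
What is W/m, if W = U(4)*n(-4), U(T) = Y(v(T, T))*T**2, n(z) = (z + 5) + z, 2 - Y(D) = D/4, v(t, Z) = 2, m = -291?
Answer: 24/97 ≈ 0.24742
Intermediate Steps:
Y(D) = 2 - D/4
n(z) = 5 + 2*z (n(z) = (5 + z) + z = 5 + 2*z)
U(T) = 3*T**2/2 (U(T) = (2 - 1/4*2)*T**2 = (2 - 1/2)*T**2 = 3*T**2/2)
W = -72 (W = ((3/2)*4**2)*(5 + 2*(-4)) = ((3/2)*16)*(5 - 8) = 24*(-3) = -72)
W/m = -72/(-291) = -72*(-1/291) = 24/97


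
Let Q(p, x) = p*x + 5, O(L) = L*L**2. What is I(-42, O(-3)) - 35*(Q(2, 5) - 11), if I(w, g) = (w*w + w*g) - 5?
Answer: 2753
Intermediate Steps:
O(L) = L**3
Q(p, x) = 5 + p*x
I(w, g) = -5 + w**2 + g*w (I(w, g) = (w**2 + g*w) - 5 = -5 + w**2 + g*w)
I(-42, O(-3)) - 35*(Q(2, 5) - 11) = (-5 + (-42)**2 + (-3)**3*(-42)) - 35*((5 + 2*5) - 11) = (-5 + 1764 - 27*(-42)) - 35*((5 + 10) - 11) = (-5 + 1764 + 1134) - 35*(15 - 11) = 2893 - 35*4 = 2893 - 140 = 2753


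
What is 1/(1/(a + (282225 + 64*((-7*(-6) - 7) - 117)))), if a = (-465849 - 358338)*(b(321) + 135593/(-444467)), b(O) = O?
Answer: -117355118264459/444467 ≈ -2.6404e+8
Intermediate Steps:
a = -117478225400718/444467 (a = (-465849 - 358338)*(321 + 135593/(-444467)) = -824187*(321 + 135593*(-1/444467)) = -824187*(321 - 135593/444467) = -824187*142538314/444467 = -117478225400718/444467 ≈ -2.6431e+8)
1/(1/(a + (282225 + 64*((-7*(-6) - 7) - 117)))) = 1/(1/(-117478225400718/444467 + (282225 + 64*((-7*(-6) - 7) - 117)))) = 1/(1/(-117478225400718/444467 + (282225 + 64*((42 - 7) - 117)))) = 1/(1/(-117478225400718/444467 + (282225 + 64*(35 - 117)))) = 1/(1/(-117478225400718/444467 + (282225 + 64*(-82)))) = 1/(1/(-117478225400718/444467 + (282225 - 5248))) = 1/(1/(-117478225400718/444467 + 276977)) = 1/(1/(-117355118264459/444467)) = 1/(-444467/117355118264459) = -117355118264459/444467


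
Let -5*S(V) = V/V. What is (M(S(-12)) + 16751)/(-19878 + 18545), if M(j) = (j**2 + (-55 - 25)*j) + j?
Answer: -419171/33325 ≈ -12.578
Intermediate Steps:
S(V) = -1/5 (S(V) = -V/(5*V) = -1/5*1 = -1/5)
M(j) = j**2 - 79*j (M(j) = (j**2 - 80*j) + j = j**2 - 79*j)
(M(S(-12)) + 16751)/(-19878 + 18545) = (-(-79 - 1/5)/5 + 16751)/(-19878 + 18545) = (-1/5*(-396/5) + 16751)/(-1333) = (396/25 + 16751)*(-1/1333) = (419171/25)*(-1/1333) = -419171/33325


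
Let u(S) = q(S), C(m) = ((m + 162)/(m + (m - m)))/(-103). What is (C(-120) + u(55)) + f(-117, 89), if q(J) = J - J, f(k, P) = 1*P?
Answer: 183347/2060 ≈ 89.003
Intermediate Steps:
C(m) = -(162 + m)/(103*m) (C(m) = ((162 + m)/(m + 0))*(-1/103) = ((162 + m)/m)*(-1/103) = -(162 + m)/(103*m))
f(k, P) = P
q(J) = 0
u(S) = 0
(C(-120) + u(55)) + f(-117, 89) = ((1/103)*(-162 - 1*(-120))/(-120) + 0) + 89 = ((1/103)*(-1/120)*(-162 + 120) + 0) + 89 = ((1/103)*(-1/120)*(-42) + 0) + 89 = (7/2060 + 0) + 89 = 7/2060 + 89 = 183347/2060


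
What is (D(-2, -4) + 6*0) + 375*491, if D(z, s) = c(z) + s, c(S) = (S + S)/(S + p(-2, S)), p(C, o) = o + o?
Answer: 552365/3 ≈ 1.8412e+5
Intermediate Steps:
p(C, o) = 2*o
c(S) = ⅔ (c(S) = (S + S)/(S + 2*S) = (2*S)/((3*S)) = (2*S)*(1/(3*S)) = ⅔)
D(z, s) = ⅔ + s
(D(-2, -4) + 6*0) + 375*491 = ((⅔ - 4) + 6*0) + 375*491 = (-10/3 + 0) + 184125 = -10/3 + 184125 = 552365/3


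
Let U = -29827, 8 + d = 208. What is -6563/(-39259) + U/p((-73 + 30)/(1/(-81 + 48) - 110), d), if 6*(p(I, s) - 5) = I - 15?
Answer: -4251760691001/365658326 ≈ -11628.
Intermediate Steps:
d = 200 (d = -8 + 208 = 200)
p(I, s) = 5/2 + I/6 (p(I, s) = 5 + (I - 15)/6 = 5 + (-15 + I)/6 = 5 + (-5/2 + I/6) = 5/2 + I/6)
-6563/(-39259) + U/p((-73 + 30)/(1/(-81 + 48) - 110), d) = -6563/(-39259) - 29827/(5/2 + ((-73 + 30)/(1/(-81 + 48) - 110))/6) = -6563*(-1/39259) - 29827/(5/2 + (-43/(1/(-33) - 110))/6) = 6563/39259 - 29827/(5/2 + (-43/(-1/33 - 110))/6) = 6563/39259 - 29827/(5/2 + (-43/(-3631/33))/6) = 6563/39259 - 29827/(5/2 + (-43*(-33/3631))/6) = 6563/39259 - 29827/(5/2 + (⅙)*(1419/3631)) = 6563/39259 - 29827/(5/2 + 473/7262) = 6563/39259 - 29827/9314/3631 = 6563/39259 - 29827*3631/9314 = 6563/39259 - 108301837/9314 = -4251760691001/365658326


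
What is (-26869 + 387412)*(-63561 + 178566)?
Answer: 41464247715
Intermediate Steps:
(-26869 + 387412)*(-63561 + 178566) = 360543*115005 = 41464247715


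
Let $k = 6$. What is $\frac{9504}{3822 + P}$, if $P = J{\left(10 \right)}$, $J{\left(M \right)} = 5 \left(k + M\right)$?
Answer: $\frac{4752}{1951} \approx 2.4357$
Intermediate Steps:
$J{\left(M \right)} = 30 + 5 M$ ($J{\left(M \right)} = 5 \left(6 + M\right) = 30 + 5 M$)
$P = 80$ ($P = 30 + 5 \cdot 10 = 30 + 50 = 80$)
$\frac{9504}{3822 + P} = \frac{9504}{3822 + 80} = \frac{9504}{3902} = 9504 \cdot \frac{1}{3902} = \frac{4752}{1951}$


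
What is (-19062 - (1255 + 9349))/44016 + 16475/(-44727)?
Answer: -48857971/46873896 ≈ -1.0423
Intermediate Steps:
(-19062 - (1255 + 9349))/44016 + 16475/(-44727) = (-19062 - 1*10604)*(1/44016) + 16475*(-1/44727) = (-19062 - 10604)*(1/44016) - 16475/44727 = -29666*1/44016 - 16475/44727 = -2119/3144 - 16475/44727 = -48857971/46873896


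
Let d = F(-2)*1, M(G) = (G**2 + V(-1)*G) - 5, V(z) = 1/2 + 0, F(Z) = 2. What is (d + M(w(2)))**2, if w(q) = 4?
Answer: 225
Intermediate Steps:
V(z) = 1/2 (V(z) = 1/2 + 0 = 1/2)
M(G) = -5 + G**2 + G/2 (M(G) = (G**2 + G/2) - 5 = -5 + G**2 + G/2)
d = 2 (d = 2*1 = 2)
(d + M(w(2)))**2 = (2 + (-5 + 4**2 + (1/2)*4))**2 = (2 + (-5 + 16 + 2))**2 = (2 + 13)**2 = 15**2 = 225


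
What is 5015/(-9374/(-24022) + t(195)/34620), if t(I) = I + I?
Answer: 69511380410/5564941 ≈ 12491.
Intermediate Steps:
t(I) = 2*I
5015/(-9374/(-24022) + t(195)/34620) = 5015/(-9374/(-24022) + (2*195)/34620) = 5015/(-9374*(-1/24022) + 390*(1/34620)) = 5015/(4687/12011 + 13/1154) = 5015/(5564941/13860694) = 5015*(13860694/5564941) = 69511380410/5564941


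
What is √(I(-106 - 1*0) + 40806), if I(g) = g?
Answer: 10*√407 ≈ 201.74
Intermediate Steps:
√(I(-106 - 1*0) + 40806) = √((-106 - 1*0) + 40806) = √((-106 + 0) + 40806) = √(-106 + 40806) = √40700 = 10*√407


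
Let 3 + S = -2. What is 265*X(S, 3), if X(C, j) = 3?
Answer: 795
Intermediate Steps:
S = -5 (S = -3 - 2 = -5)
265*X(S, 3) = 265*3 = 795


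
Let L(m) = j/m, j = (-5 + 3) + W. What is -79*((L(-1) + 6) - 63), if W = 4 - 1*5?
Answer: 4266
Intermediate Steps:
W = -1 (W = 4 - 5 = -1)
j = -3 (j = (-5 + 3) - 1 = -2 - 1 = -3)
L(m) = -3/m
-79*((L(-1) + 6) - 63) = -79*((-3/(-1) + 6) - 63) = -79*((-3*(-1) + 6) - 63) = -79*((3 + 6) - 63) = -79*(9 - 63) = -79*(-54) = 4266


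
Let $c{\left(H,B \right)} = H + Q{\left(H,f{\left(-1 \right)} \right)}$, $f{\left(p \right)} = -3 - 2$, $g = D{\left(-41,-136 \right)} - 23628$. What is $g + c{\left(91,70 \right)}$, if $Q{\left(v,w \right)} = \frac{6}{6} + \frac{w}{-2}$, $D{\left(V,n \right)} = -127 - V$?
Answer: $- \frac{47239}{2} \approx -23620.0$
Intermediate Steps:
$g = -23714$ ($g = \left(-127 - -41\right) - 23628 = \left(-127 + 41\right) - 23628 = -86 - 23628 = -23714$)
$f{\left(p \right)} = -5$
$Q{\left(v,w \right)} = 1 - \frac{w}{2}$ ($Q{\left(v,w \right)} = 6 \cdot \frac{1}{6} + w \left(- \frac{1}{2}\right) = 1 - \frac{w}{2}$)
$c{\left(H,B \right)} = \frac{7}{2} + H$ ($c{\left(H,B \right)} = H + \left(1 - - \frac{5}{2}\right) = H + \left(1 + \frac{5}{2}\right) = H + \frac{7}{2} = \frac{7}{2} + H$)
$g + c{\left(91,70 \right)} = -23714 + \left(\frac{7}{2} + 91\right) = -23714 + \frac{189}{2} = - \frac{47239}{2}$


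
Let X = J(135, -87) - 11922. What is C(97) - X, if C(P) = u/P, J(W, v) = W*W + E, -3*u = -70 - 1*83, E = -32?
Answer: -608236/97 ≈ -6270.5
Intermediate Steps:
u = 51 (u = -(-70 - 1*83)/3 = -(-70 - 83)/3 = -1/3*(-153) = 51)
J(W, v) = -32 + W**2 (J(W, v) = W*W - 32 = W**2 - 32 = -32 + W**2)
C(P) = 51/P
X = 6271 (X = (-32 + 135**2) - 11922 = (-32 + 18225) - 11922 = 18193 - 11922 = 6271)
C(97) - X = 51/97 - 1*6271 = 51*(1/97) - 6271 = 51/97 - 6271 = -608236/97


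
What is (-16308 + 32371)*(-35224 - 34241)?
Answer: -1115816295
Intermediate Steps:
(-16308 + 32371)*(-35224 - 34241) = 16063*(-69465) = -1115816295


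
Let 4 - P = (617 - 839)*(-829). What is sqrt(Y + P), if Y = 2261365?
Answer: sqrt(2077331) ≈ 1441.3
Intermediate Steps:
P = -184034 (P = 4 - (617 - 839)*(-829) = 4 - (-222)*(-829) = 4 - 1*184038 = 4 - 184038 = -184034)
sqrt(Y + P) = sqrt(2261365 - 184034) = sqrt(2077331)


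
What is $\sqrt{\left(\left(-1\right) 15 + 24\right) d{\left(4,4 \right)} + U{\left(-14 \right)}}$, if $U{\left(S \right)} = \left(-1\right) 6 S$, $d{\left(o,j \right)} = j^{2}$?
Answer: $2 \sqrt{57} \approx 15.1$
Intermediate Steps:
$U{\left(S \right)} = - 6 S$
$\sqrt{\left(\left(-1\right) 15 + 24\right) d{\left(4,4 \right)} + U{\left(-14 \right)}} = \sqrt{\left(\left(-1\right) 15 + 24\right) 4^{2} - -84} = \sqrt{\left(-15 + 24\right) 16 + 84} = \sqrt{9 \cdot 16 + 84} = \sqrt{144 + 84} = \sqrt{228} = 2 \sqrt{57}$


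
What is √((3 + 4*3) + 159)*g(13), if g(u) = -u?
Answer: -13*√174 ≈ -171.48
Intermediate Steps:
√((3 + 4*3) + 159)*g(13) = √((3 + 4*3) + 159)*(-1*13) = √((3 + 12) + 159)*(-13) = √(15 + 159)*(-13) = √174*(-13) = -13*√174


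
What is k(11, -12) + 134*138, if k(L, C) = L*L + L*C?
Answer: 18481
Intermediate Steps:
k(L, C) = L² + C*L
k(11, -12) + 134*138 = 11*(-12 + 11) + 134*138 = 11*(-1) + 18492 = -11 + 18492 = 18481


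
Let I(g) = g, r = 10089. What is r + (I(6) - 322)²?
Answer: 109945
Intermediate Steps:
r + (I(6) - 322)² = 10089 + (6 - 322)² = 10089 + (-316)² = 10089 + 99856 = 109945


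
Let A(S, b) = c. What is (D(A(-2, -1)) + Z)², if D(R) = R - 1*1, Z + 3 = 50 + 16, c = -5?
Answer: 3249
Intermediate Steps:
A(S, b) = -5
Z = 63 (Z = -3 + (50 + 16) = -3 + 66 = 63)
D(R) = -1 + R (D(R) = R - 1 = -1 + R)
(D(A(-2, -1)) + Z)² = ((-1 - 5) + 63)² = (-6 + 63)² = 57² = 3249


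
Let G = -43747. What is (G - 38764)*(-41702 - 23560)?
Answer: 5384832882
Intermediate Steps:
(G - 38764)*(-41702 - 23560) = (-43747 - 38764)*(-41702 - 23560) = -82511*(-65262) = 5384832882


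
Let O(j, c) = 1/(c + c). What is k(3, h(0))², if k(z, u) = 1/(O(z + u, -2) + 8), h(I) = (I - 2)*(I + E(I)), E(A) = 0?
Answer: 16/961 ≈ 0.016649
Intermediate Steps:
O(j, c) = 1/(2*c)
h(I) = I*(-2 + I) (h(I) = (I - 2)*(I + 0) = (-2 + I)*I = I*(-2 + I))
k(z, u) = 4/31 (k(z, u) = 1/((½)/(-2) + 8) = 1/((½)*(-½) + 8) = 1/(-¼ + 8) = 1/(31/4) = 4/31)
k(3, h(0))² = (4/31)² = 16/961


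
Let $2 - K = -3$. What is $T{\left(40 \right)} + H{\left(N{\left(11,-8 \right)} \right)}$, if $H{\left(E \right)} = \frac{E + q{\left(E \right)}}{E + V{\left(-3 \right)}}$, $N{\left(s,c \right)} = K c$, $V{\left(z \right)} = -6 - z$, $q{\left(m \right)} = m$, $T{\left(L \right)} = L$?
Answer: $\frac{1800}{43} \approx 41.86$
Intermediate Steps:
$K = 5$ ($K = 2 - -3 = 2 + 3 = 5$)
$N{\left(s,c \right)} = 5 c$
$H{\left(E \right)} = \frac{2 E}{-3 + E}$ ($H{\left(E \right)} = \frac{E + E}{E - 3} = \frac{2 E}{E + \left(-6 + 3\right)} = \frac{2 E}{E - 3} = \frac{2 E}{-3 + E}$)
$T{\left(40 \right)} + H{\left(N{\left(11,-8 \right)} \right)} = 40 + \frac{2 \cdot 5 \left(-8\right)}{-3 + 5 \left(-8\right)} = 40 + 2 \left(-40\right) \frac{1}{-3 - 40} = 40 + 2 \left(-40\right) \frac{1}{-43} = 40 + 2 \left(-40\right) \left(- \frac{1}{43}\right) = 40 + \frac{80}{43} = \frac{1800}{43}$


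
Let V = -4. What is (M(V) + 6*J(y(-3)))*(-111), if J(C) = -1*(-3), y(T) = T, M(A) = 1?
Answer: -2109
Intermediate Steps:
J(C) = 3
(M(V) + 6*J(y(-3)))*(-111) = (1 + 6*3)*(-111) = (1 + 18)*(-111) = 19*(-111) = -2109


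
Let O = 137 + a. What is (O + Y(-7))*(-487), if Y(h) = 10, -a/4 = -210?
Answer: -480669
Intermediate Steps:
a = 840 (a = -4*(-210) = 840)
O = 977 (O = 137 + 840 = 977)
(O + Y(-7))*(-487) = (977 + 10)*(-487) = 987*(-487) = -480669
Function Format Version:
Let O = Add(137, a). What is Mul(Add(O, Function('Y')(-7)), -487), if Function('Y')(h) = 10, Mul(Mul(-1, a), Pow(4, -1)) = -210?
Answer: -480669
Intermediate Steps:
a = 840 (a = Mul(-4, -210) = 840)
O = 977 (O = Add(137, 840) = 977)
Mul(Add(O, Function('Y')(-7)), -487) = Mul(Add(977, 10), -487) = Mul(987, -487) = -480669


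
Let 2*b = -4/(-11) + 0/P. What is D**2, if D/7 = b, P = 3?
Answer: 196/121 ≈ 1.6198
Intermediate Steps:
b = 2/11 (b = (-4/(-11) + 0/3)/2 = (-4*(-1/11) + 0*(1/3))/2 = (4/11 + 0)/2 = (1/2)*(4/11) = 2/11 ≈ 0.18182)
D = 14/11 (D = 7*(2/11) = 14/11 ≈ 1.2727)
D**2 = (14/11)**2 = 196/121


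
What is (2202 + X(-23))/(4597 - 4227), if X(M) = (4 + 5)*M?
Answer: 399/74 ≈ 5.3919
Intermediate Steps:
X(M) = 9*M
(2202 + X(-23))/(4597 - 4227) = (2202 + 9*(-23))/(4597 - 4227) = (2202 - 207)/370 = 1995*(1/370) = 399/74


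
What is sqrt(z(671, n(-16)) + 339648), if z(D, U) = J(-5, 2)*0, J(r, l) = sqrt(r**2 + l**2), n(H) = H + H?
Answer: 8*sqrt(5307) ≈ 582.79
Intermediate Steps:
n(H) = 2*H
J(r, l) = sqrt(l**2 + r**2)
z(D, U) = 0 (z(D, U) = sqrt(2**2 + (-5)**2)*0 = sqrt(4 + 25)*0 = sqrt(29)*0 = 0)
sqrt(z(671, n(-16)) + 339648) = sqrt(0 + 339648) = sqrt(339648) = 8*sqrt(5307)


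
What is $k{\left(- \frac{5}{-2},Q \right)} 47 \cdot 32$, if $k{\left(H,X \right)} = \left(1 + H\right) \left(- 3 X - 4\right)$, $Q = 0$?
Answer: $-21056$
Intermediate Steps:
$k{\left(H,X \right)} = \left(1 + H\right) \left(-4 - 3 X\right)$
$k{\left(- \frac{5}{-2},Q \right)} 47 \cdot 32 = \left(-4 - 4 \left(- \frac{5}{-2}\right) - 0 - 3 \left(- \frac{5}{-2}\right) 0\right) 47 \cdot 32 = \left(-4 - 4 \left(\left(-5\right) \left(- \frac{1}{2}\right)\right) + 0 - 3 \left(\left(-5\right) \left(- \frac{1}{2}\right)\right) 0\right) 47 \cdot 32 = \left(-4 - 10 + 0 - \frac{15}{2} \cdot 0\right) 47 \cdot 32 = \left(-4 - 10 + 0 + 0\right) 47 \cdot 32 = \left(-14\right) 47 \cdot 32 = \left(-658\right) 32 = -21056$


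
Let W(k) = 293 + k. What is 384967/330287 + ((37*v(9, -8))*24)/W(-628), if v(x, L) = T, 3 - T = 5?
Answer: 715553657/110646145 ≈ 6.4670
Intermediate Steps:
T = -2 (T = 3 - 1*5 = 3 - 5 = -2)
v(x, L) = -2
384967/330287 + ((37*v(9, -8))*24)/W(-628) = 384967/330287 + ((37*(-2))*24)/(293 - 628) = 384967*(1/330287) - 74*24/(-335) = 384967/330287 - 1776*(-1/335) = 384967/330287 + 1776/335 = 715553657/110646145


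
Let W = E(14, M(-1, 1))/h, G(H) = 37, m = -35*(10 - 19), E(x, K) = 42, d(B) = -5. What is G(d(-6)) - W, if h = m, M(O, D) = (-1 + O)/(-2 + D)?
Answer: 553/15 ≈ 36.867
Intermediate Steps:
M(O, D) = (-1 + O)/(-2 + D)
m = 315 (m = -35*(-9) = 315)
h = 315
W = 2/15 (W = 42/315 = 42*(1/315) = 2/15 ≈ 0.13333)
G(d(-6)) - W = 37 - 1*2/15 = 37 - 2/15 = 553/15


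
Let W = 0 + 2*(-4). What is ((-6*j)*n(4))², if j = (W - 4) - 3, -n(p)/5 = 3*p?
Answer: 29160000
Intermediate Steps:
W = -8 (W = 0 - 8 = -8)
n(p) = -15*p
j = -15 (j = (-8 - 4) - 3 = -12 - 3 = -15)
((-6*j)*n(4))² = ((-6*(-15))*(-15*4))² = (90*(-60))² = (-5400)² = 29160000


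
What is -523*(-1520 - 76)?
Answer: 834708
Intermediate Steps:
-523*(-1520 - 76) = -523*(-1596) = 834708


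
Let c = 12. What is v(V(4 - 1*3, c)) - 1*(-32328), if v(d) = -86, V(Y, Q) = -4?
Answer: 32242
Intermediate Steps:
v(V(4 - 1*3, c)) - 1*(-32328) = -86 - 1*(-32328) = -86 + 32328 = 32242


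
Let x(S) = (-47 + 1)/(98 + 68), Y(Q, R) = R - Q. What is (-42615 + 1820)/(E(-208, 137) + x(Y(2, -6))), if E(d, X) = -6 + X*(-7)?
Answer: 3385985/80118 ≈ 42.262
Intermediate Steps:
E(d, X) = -6 - 7*X
x(S) = -23/83 (x(S) = -46/166 = -46*1/166 = -23/83)
(-42615 + 1820)/(E(-208, 137) + x(Y(2, -6))) = (-42615 + 1820)/((-6 - 7*137) - 23/83) = -40795/((-6 - 959) - 23/83) = -40795/(-965 - 23/83) = -40795/(-80118/83) = -40795*(-83/80118) = 3385985/80118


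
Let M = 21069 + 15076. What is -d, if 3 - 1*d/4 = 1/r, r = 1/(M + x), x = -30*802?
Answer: 48328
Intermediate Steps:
x = -24060
M = 36145
r = 1/12085 (r = 1/(36145 - 24060) = 1/12085 ≈ 8.2747e-5)
d = -48328 (d = 12 - 4/1/12085 = 12 - 4*12085 = 12 - 48340 = -48328)
-d = -1*(-48328) = 48328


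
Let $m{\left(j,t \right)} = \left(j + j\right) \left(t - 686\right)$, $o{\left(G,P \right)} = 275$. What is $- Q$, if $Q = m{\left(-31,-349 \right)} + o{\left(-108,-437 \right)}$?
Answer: $-64445$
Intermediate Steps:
$m{\left(j,t \right)} = 2 j \left(-686 + t\right)$
$Q = 64445$ ($Q = 2 \left(-31\right) \left(-686 - 349\right) + 275 = 2 \left(-31\right) \left(-1035\right) + 275 = 64170 + 275 = 64445$)
$- Q = \left(-1\right) 64445 = -64445$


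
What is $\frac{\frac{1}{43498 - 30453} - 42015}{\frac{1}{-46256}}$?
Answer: $\frac{25352250936544}{13045} \approx 1.9434 \cdot 10^{9}$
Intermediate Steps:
$\frac{\frac{1}{43498 - 30453} - 42015}{\frac{1}{-46256}} = \frac{\frac{1}{13045} - 42015}{- \frac{1}{46256}} = \left(\frac{1}{13045} - 42015\right) \left(-46256\right) = \left(- \frac{548085674}{13045}\right) \left(-46256\right) = \frac{25352250936544}{13045}$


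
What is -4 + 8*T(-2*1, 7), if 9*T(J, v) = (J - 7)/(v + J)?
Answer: -28/5 ≈ -5.6000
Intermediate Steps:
T(J, v) = (-7 + J)/(9*(J + v)) (T(J, v) = ((J - 7)/(v + J))/9 = ((-7 + J)/(J + v))/9 = (-7 + J)/(9*(J + v)))
-4 + 8*T(-2*1, 7) = -4 + 8*((-7 - 2*1)/(9*(-2*1 + 7))) = -4 + 8*((-7 - 2)/(9*(-2 + 7))) = -4 + 8*((⅑)*(-9)/5) = -4 + 8*((⅑)*(⅕)*(-9)) = -4 + 8*(-⅕) = -4 - 8/5 = -28/5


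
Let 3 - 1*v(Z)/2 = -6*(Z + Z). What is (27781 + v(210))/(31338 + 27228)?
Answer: 32827/58566 ≈ 0.56051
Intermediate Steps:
v(Z) = 6 + 24*Z (v(Z) = 6 - (-12)*(Z + Z) = 6 - (-12)*2*Z = 6 - (-24)*Z = 6 + 24*Z)
(27781 + v(210))/(31338 + 27228) = (27781 + (6 + 24*210))/(31338 + 27228) = (27781 + (6 + 5040))/58566 = (27781 + 5046)*(1/58566) = 32827*(1/58566) = 32827/58566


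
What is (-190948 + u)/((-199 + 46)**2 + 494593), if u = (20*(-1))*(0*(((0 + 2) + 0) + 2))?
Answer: -95474/259001 ≈ -0.36862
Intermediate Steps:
u = 0 (u = -0*((2 + 0) + 2) = -0*(2 + 2) = -0*4 = -20*0 = 0)
(-190948 + u)/((-199 + 46)**2 + 494593) = (-190948 + 0)/((-199 + 46)**2 + 494593) = -190948/((-153)**2 + 494593) = -190948/(23409 + 494593) = -190948/518002 = -190948*1/518002 = -95474/259001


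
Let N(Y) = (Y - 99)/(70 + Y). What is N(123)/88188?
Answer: 2/1418357 ≈ 1.4101e-6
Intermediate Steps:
N(Y) = (-99 + Y)/(70 + Y)
N(123)/88188 = ((-99 + 123)/(70 + 123))/88188 = (24/193)*(1/88188) = 2/1418357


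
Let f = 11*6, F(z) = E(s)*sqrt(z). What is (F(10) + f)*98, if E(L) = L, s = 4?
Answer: 6468 + 392*sqrt(10) ≈ 7707.6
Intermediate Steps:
F(z) = 4*sqrt(z)
f = 66
(F(10) + f)*98 = (4*sqrt(10) + 66)*98 = (66 + 4*sqrt(10))*98 = 6468 + 392*sqrt(10)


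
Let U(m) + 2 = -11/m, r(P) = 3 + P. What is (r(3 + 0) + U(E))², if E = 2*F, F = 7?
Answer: 2025/196 ≈ 10.332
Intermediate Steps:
E = 14 (E = 2*7 = 14)
U(m) = -2 - 11/m
(r(3 + 0) + U(E))² = ((3 + (3 + 0)) + (-2 - 11/14))² = ((3 + 3) + (-2 - 11*1/14))² = (6 + (-2 - 11/14))² = (6 - 39/14)² = (45/14)² = 2025/196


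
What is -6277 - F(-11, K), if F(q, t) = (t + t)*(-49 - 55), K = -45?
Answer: -15637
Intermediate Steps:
F(q, t) = -208*t (F(q, t) = (2*t)*(-104) = -208*t)
-6277 - F(-11, K) = -6277 - (-208)*(-45) = -6277 - 1*9360 = -6277 - 9360 = -15637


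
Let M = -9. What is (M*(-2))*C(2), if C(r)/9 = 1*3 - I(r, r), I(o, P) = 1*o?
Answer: 162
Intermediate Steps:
I(o, P) = o
C(r) = 27 - 9*r (C(r) = 9*(1*3 - r) = 9*(3 - r) = 27 - 9*r)
(M*(-2))*C(2) = (-9*(-2))*(27 - 9*2) = 18*(27 - 18) = 18*9 = 162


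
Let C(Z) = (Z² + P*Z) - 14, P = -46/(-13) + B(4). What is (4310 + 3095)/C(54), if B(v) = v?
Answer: 96265/43018 ≈ 2.2378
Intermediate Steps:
P = 98/13 (P = -46/(-13) + 4 = -46*(-1/13) + 4 = 46/13 + 4 = 98/13 ≈ 7.5385)
C(Z) = -14 + Z² + 98*Z/13 (C(Z) = (Z² + 98*Z/13) - 14 = -14 + Z² + 98*Z/13)
(4310 + 3095)/C(54) = (4310 + 3095)/(-14 + 54² + (98/13)*54) = 7405/(-14 + 2916 + 5292/13) = 7405/(43018/13) = 7405*(13/43018) = 96265/43018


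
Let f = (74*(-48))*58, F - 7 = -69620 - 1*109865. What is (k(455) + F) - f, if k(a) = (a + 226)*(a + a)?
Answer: 646248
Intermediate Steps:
k(a) = 2*a*(226 + a) (k(a) = (226 + a)*(2*a) = 2*a*(226 + a))
F = -179478 (F = 7 + (-69620 - 1*109865) = 7 + (-69620 - 109865) = 7 - 179485 = -179478)
f = -206016 (f = -3552*58 = -206016)
(k(455) + F) - f = (2*455*(226 + 455) - 179478) - 1*(-206016) = (2*455*681 - 179478) + 206016 = (619710 - 179478) + 206016 = 440232 + 206016 = 646248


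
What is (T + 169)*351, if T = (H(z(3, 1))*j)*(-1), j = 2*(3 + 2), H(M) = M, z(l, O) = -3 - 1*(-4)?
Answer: 55809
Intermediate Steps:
z(l, O) = 1 (z(l, O) = -3 + 4 = 1)
j = 10 (j = 2*5 = 10)
T = -10 (T = (1*10)*(-1) = 10*(-1) = -10)
(T + 169)*351 = (-10 + 169)*351 = 159*351 = 55809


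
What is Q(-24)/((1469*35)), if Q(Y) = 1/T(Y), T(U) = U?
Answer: -1/1233960 ≈ -8.1040e-7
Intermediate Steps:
Q(Y) = 1/Y
Q(-24)/((1469*35)) = 1/((-24)*((1469*35))) = -1/24/51415 = -1/24*1/51415 = -1/1233960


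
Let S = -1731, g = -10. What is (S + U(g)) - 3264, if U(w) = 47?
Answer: -4948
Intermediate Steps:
(S + U(g)) - 3264 = (-1731 + 47) - 3264 = -1684 - 3264 = -4948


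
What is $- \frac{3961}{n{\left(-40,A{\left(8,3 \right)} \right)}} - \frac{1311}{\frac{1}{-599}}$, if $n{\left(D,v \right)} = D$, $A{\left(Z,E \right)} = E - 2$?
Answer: $\frac{31415521}{40} \approx 7.8539 \cdot 10^{5}$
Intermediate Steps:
$A{\left(Z,E \right)} = -2 + E$
$- \frac{3961}{n{\left(-40,A{\left(8,3 \right)} \right)}} - \frac{1311}{\frac{1}{-599}} = - \frac{3961}{-40} - \frac{1311}{\frac{1}{-599}} = \left(-3961\right) \left(- \frac{1}{40}\right) - \frac{1311}{- \frac{1}{599}} = \frac{3961}{40} - -785289 = \frac{3961}{40} + 785289 = \frac{31415521}{40}$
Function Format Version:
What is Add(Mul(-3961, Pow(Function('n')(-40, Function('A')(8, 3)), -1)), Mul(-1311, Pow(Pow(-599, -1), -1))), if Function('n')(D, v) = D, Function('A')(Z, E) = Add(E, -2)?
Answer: Rational(31415521, 40) ≈ 7.8539e+5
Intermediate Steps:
Function('A')(Z, E) = Add(-2, E)
Add(Mul(-3961, Pow(Function('n')(-40, Function('A')(8, 3)), -1)), Mul(-1311, Pow(Pow(-599, -1), -1))) = Add(Mul(-3961, Pow(-40, -1)), Mul(-1311, Pow(Pow(-599, -1), -1))) = Add(Mul(-3961, Rational(-1, 40)), Mul(-1311, Pow(Rational(-1, 599), -1))) = Add(Rational(3961, 40), Mul(-1311, -599)) = Add(Rational(3961, 40), 785289) = Rational(31415521, 40)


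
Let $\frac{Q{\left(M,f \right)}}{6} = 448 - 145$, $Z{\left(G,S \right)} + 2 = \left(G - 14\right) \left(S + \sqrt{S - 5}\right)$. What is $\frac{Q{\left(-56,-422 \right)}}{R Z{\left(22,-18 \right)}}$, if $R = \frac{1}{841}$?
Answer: $- \frac{6200693}{633} - \frac{339764 i \sqrt{23}}{633} \approx -9795.7 - 2574.2 i$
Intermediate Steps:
$Z{\left(G,S \right)} = -2 + \left(-14 + G\right) \left(S + \sqrt{-5 + S}\right)$ ($Z{\left(G,S \right)} = -2 + \left(G - 14\right) \left(S + \sqrt{S - 5}\right) = -2 + \left(-14 + G\right) \left(S + \sqrt{-5 + S}\right)$)
$Q{\left(M,f \right)} = 1818$ ($Q{\left(M,f \right)} = 6 \left(448 - 145\right) = 6 \cdot 303 = 1818$)
$R = \frac{1}{841} \approx 0.0011891$
$\frac{Q{\left(-56,-422 \right)}}{R Z{\left(22,-18 \right)}} = \frac{1818}{\frac{1}{841} \left(-2 - -252 - 14 \sqrt{-5 - 18} + 22 \left(-18\right) + 22 \sqrt{-5 - 18}\right)} = \frac{1818}{\frac{1}{841} \left(-2 + 252 - 14 \sqrt{-23} - 396 + 22 \sqrt{-23}\right)} = \frac{1818}{\frac{1}{841} \left(-2 + 252 - 14 i \sqrt{23} - 396 + 22 i \sqrt{23}\right)} = \frac{1818}{\frac{1}{841} \left(-146 + 8 i \sqrt{23}\right)} = \frac{1818}{- \frac{146}{841} + \frac{8 i \sqrt{23}}{841}}$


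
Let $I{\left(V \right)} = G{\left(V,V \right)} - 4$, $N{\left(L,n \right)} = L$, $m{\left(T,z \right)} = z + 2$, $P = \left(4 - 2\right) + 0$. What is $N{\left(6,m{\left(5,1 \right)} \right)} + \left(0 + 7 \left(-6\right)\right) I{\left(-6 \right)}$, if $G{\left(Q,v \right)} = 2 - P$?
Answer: $174$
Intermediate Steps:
$P = 2$ ($P = 2 + 0 = 2$)
$m{\left(T,z \right)} = 2 + z$
$G{\left(Q,v \right)} = 0$ ($G{\left(Q,v \right)} = 2 - 2 = 0$)
$I{\left(V \right)} = -4$ ($I{\left(V \right)} = 0 - 4 = -4$)
$N{\left(6,m{\left(5,1 \right)} \right)} + \left(0 + 7 \left(-6\right)\right) I{\left(-6 \right)} = 6 + \left(0 + 7 \left(-6\right)\right) \left(-4\right) = 6 + \left(0 - 42\right) \left(-4\right) = 6 - -168 = 6 + 168 = 174$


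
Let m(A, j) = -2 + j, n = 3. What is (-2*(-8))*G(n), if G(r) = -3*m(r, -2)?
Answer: 192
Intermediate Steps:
G(r) = 12 (G(r) = -3*(-2 - 2) = -3*(-4) = 12)
(-2*(-8))*G(n) = -2*(-8)*12 = 16*12 = 192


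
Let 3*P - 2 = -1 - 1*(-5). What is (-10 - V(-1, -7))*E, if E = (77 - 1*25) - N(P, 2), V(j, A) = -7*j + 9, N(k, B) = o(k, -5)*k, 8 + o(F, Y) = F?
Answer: -1664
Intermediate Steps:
o(F, Y) = -8 + F
P = 2 (P = ⅔ + (-1 - 1*(-5))/3 = ⅔ + (-1 + 5)/3 = ⅔ + (⅓)*4 = ⅔ + 4/3 = 2)
N(k, B) = k*(-8 + k) (N(k, B) = (-8 + k)*k = k*(-8 + k))
V(j, A) = 9 - 7*j
E = 64 (E = (77 - 1*25) - 2*(-8 + 2) = (77 - 25) - 2*(-6) = 52 - 1*(-12) = 52 + 12 = 64)
(-10 - V(-1, -7))*E = (-10 - (9 - 7*(-1)))*64 = (-10 - (9 + 7))*64 = (-10 - 1*16)*64 = (-10 - 16)*64 = -26*64 = -1664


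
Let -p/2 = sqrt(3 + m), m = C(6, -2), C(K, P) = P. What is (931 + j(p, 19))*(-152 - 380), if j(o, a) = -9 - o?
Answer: -491568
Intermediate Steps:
m = -2
p = -2 (p = -2*sqrt(3 - 2) = -2*sqrt(1) = -2*1 = -2)
(931 + j(p, 19))*(-152 - 380) = (931 + (-9 - 1*(-2)))*(-152 - 380) = (931 + (-9 + 2))*(-532) = (931 - 7)*(-532) = 924*(-532) = -491568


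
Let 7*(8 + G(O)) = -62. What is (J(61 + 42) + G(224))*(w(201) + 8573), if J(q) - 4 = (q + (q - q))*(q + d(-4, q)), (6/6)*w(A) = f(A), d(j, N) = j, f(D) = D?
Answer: 625489686/7 ≈ 8.9356e+7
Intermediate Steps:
G(O) = -118/7 (G(O) = -8 + (1/7)*(-62) = -8 - 62/7 = -118/7)
w(A) = A
J(q) = 4 + q*(-4 + q) (J(q) = 4 + (q + (q - q))*(q - 4) = 4 + (q + 0)*(-4 + q) = 4 + q*(-4 + q))
(J(61 + 42) + G(224))*(w(201) + 8573) = ((4 + (61 + 42)**2 - 4*(61 + 42)) - 118/7)*(201 + 8573) = ((4 + 103**2 - 4*103) - 118/7)*8774 = ((4 + 10609 - 412) - 118/7)*8774 = (10201 - 118/7)*8774 = (71289/7)*8774 = 625489686/7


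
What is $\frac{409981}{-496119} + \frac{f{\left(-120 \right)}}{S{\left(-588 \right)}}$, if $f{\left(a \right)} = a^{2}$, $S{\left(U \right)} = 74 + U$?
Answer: $- \frac{282878609}{9807891} \approx -28.842$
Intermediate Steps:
$\frac{409981}{-496119} + \frac{f{\left(-120 \right)}}{S{\left(-588 \right)}} = \frac{409981}{-496119} + \frac{\left(-120\right)^{2}}{74 - 588} = 409981 \left(- \frac{1}{496119}\right) + \frac{14400}{-514} = - \frac{31537}{38163} + 14400 \left(- \frac{1}{514}\right) = - \frac{31537}{38163} - \frac{7200}{257} = - \frac{282878609}{9807891}$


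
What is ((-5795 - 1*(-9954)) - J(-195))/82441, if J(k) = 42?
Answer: 4117/82441 ≈ 0.049939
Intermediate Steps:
((-5795 - 1*(-9954)) - J(-195))/82441 = ((-5795 - 1*(-9954)) - 1*42)/82441 = ((-5795 + 9954) - 42)*(1/82441) = (4159 - 42)*(1/82441) = 4117*(1/82441) = 4117/82441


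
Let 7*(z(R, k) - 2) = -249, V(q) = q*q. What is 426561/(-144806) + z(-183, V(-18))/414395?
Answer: -247477449715/84009635318 ≈ -2.9458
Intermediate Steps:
V(q) = q²
z(R, k) = -235/7 (z(R, k) = 2 + (⅐)*(-249) = 2 - 249/7 = -235/7)
426561/(-144806) + z(-183, V(-18))/414395 = 426561/(-144806) - 235/7/414395 = 426561*(-1/144806) - 235/7*1/414395 = -426561/144806 - 47/580153 = -247477449715/84009635318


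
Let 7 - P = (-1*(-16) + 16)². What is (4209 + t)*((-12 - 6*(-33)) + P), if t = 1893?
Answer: -5070762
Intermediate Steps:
P = -1017 (P = 7 - (-1*(-16) + 16)² = 7 - (16 + 16)² = 7 - 1*32² = 7 - 1*1024 = 7 - 1024 = -1017)
(4209 + t)*((-12 - 6*(-33)) + P) = (4209 + 1893)*((-12 - 6*(-33)) - 1017) = 6102*((-12 + 198) - 1017) = 6102*(186 - 1017) = 6102*(-831) = -5070762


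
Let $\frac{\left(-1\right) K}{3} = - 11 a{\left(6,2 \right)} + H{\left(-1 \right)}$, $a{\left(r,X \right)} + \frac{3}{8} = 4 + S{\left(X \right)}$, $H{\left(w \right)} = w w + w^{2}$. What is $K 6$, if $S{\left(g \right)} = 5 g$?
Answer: $\frac{10647}{4} \approx 2661.8$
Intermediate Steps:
$H{\left(w \right)} = 2 w^{2}$ ($H{\left(w \right)} = w^{2} + w^{2} = 2 w^{2}$)
$a{\left(r,X \right)} = \frac{29}{8} + 5 X$ ($a{\left(r,X \right)} = - \frac{3}{8} + \left(4 + 5 X\right) = \frac{29}{8} + 5 X$)
$K = \frac{3549}{8}$ ($K = - 3 \left(- 11 \left(\frac{29}{8} + 5 \cdot 2\right) + 2 \left(-1\right)^{2}\right) = - 3 \left(- 11 \left(\frac{29}{8} + 10\right) + 2 \cdot 1\right) = - 3 \left(\left(-11\right) \frac{109}{8} + 2\right) = - 3 \left(- \frac{1199}{8} + 2\right) = \left(-3\right) \left(- \frac{1183}{8}\right) = \frac{3549}{8} \approx 443.63$)
$K 6 = \frac{3549}{8} \cdot 6 = \frac{10647}{4}$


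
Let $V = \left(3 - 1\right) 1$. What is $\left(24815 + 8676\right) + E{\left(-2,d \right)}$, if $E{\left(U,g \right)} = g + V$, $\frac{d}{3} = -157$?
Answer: $33022$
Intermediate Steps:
$d = -471$ ($d = 3 \left(-157\right) = -471$)
$V = 2$ ($V = 2 \cdot 1 = 2$)
$E{\left(U,g \right)} = 2 + g$ ($E{\left(U,g \right)} = g + 2 = 2 + g$)
$\left(24815 + 8676\right) + E{\left(-2,d \right)} = \left(24815 + 8676\right) + \left(2 - 471\right) = 33491 - 469 = 33022$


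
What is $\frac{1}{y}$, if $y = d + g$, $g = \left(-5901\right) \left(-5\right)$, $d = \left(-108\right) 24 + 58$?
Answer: $\frac{1}{26971} \approx 3.7077 \cdot 10^{-5}$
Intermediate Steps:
$d = -2534$ ($d = -2592 + 58 = -2534$)
$g = 29505$
$y = 26971$ ($y = -2534 + 29505 = 26971$)
$\frac{1}{y} = \frac{1}{26971}$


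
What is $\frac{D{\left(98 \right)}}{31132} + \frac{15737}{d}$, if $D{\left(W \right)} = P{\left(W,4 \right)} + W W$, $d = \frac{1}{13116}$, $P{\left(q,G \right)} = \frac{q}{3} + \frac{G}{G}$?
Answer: $\frac{19277540755745}{93396} \approx 2.0641 \cdot 10^{8}$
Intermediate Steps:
$P{\left(q,G \right)} = 1 + \frac{q}{3}$ ($P{\left(q,G \right)} = q \frac{1}{3} + 1 = \frac{q}{3} + 1 = 1 + \frac{q}{3}$)
$d = \frac{1}{13116} \approx 7.6243 \cdot 10^{-5}$
$D{\left(W \right)} = 1 + W^{2} + \frac{W}{3}$ ($D{\left(W \right)} = \left(1 + \frac{W}{3}\right) + W W = \left(1 + \frac{W}{3}\right) + W^{2} = 1 + W^{2} + \frac{W}{3}$)
$\frac{D{\left(98 \right)}}{31132} + \frac{15737}{d} = \frac{1 + 98^{2} + \frac{1}{3} \cdot 98}{31132} + 15737 \frac{1}{\frac{1}{13116}} = \left(1 + 9604 + \frac{98}{3}\right) \frac{1}{31132} + 15737 \cdot 13116 = \frac{28913}{3} \cdot \frac{1}{31132} + 206406492 = \frac{28913}{93396} + 206406492 = \frac{19277540755745}{93396}$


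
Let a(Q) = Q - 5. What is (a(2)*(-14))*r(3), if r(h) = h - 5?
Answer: -84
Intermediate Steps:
a(Q) = -5 + Q
r(h) = -5 + h
(a(2)*(-14))*r(3) = ((-5 + 2)*(-14))*(-5 + 3) = -3*(-14)*(-2) = 42*(-2) = -84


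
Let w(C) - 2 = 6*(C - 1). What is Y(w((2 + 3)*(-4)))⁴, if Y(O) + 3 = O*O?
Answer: 55851457213898641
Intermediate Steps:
w(C) = -4 + 6*C (w(C) = 2 + 6*(C - 1) = 2 + 6*(-1 + C) = 2 + (-6 + 6*C) = -4 + 6*C)
Y(O) = -3 + O² (Y(O) = -3 + O*O = -3 + O²)
Y(w((2 + 3)*(-4)))⁴ = (-3 + (-4 + 6*((2 + 3)*(-4)))²)⁴ = (-3 + (-4 + 6*(5*(-4)))²)⁴ = (-3 + (-4 + 6*(-20))²)⁴ = (-3 + (-4 - 120)²)⁴ = (-3 + (-124)²)⁴ = (-3 + 15376)⁴ = 15373⁴ = 55851457213898641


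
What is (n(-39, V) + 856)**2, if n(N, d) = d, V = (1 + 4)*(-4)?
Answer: 698896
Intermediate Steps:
V = -20 (V = 5*(-4) = -20)
(n(-39, V) + 856)**2 = (-20 + 856)**2 = 836**2 = 698896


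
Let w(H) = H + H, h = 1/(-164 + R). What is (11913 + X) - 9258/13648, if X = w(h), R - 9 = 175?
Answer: 406451827/34120 ≈ 11912.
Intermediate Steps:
R = 184 (R = 9 + 175 = 184)
h = 1/20 (h = 1/(-164 + 184) = 1/20 ≈ 0.050000)
w(H) = 2*H
X = ⅒ (X = 2*(1/20) = ⅒ ≈ 0.10000)
(11913 + X) - 9258/13648 = (11913 + ⅒) - 9258/13648 = 119131/10 - 9258*1/13648 = 119131/10 - 4629/6824 = 406451827/34120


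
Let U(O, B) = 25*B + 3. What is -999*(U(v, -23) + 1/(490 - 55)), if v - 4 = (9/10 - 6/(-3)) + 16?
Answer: 82856727/145 ≈ 5.7143e+5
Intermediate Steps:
v = 229/10 (v = 4 + ((9/10 - 6/(-3)) + 16) = 4 + ((9*(⅒) - 6*(-⅓)) + 16) = 4 + ((9/10 + 2) + 16) = 4 + (29/10 + 16) = 4 + 189/10 = 229/10 ≈ 22.900)
U(O, B) = 3 + 25*B
-999*(U(v, -23) + 1/(490 - 55)) = -999*((3 + 25*(-23)) + 1/(490 - 55)) = -999*((3 - 575) + 1/435) = -999*(-572 + 1/435) = -999*(-248819/435) = 82856727/145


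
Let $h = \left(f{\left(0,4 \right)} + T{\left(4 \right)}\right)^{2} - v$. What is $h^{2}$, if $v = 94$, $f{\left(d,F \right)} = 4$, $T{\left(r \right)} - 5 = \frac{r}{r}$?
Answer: $36$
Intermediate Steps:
$T{\left(r \right)} = 6$ ($T{\left(r \right)} = 5 + \frac{r}{r} = 5 + 1 = 6$)
$h = 6$ ($h = \left(4 + 6\right)^{2} - 94 = 10^{2} - 94 = 100 - 94 = 6$)
$h^{2} = 6^{2} = 36$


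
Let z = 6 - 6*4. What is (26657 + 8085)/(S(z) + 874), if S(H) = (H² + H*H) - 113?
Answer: 34742/1409 ≈ 24.657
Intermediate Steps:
z = -18 (z = 6 - 24 = -18)
S(H) = -113 + 2*H² (S(H) = (H² + H²) - 113 = 2*H² - 113 = -113 + 2*H²)
(26657 + 8085)/(S(z) + 874) = (26657 + 8085)/((-113 + 2*(-18)²) + 874) = 34742/((-113 + 2*324) + 874) = 34742/((-113 + 648) + 874) = 34742/(535 + 874) = 34742/1409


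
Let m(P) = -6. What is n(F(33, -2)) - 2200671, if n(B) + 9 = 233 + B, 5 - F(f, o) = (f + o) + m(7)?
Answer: -2200467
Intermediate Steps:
F(f, o) = 11 - f - o (F(f, o) = 5 - ((f + o) - 6) = 5 - (-6 + f + o) = 5 + (6 - f - o) = 11 - f - o)
n(B) = 224 + B (n(B) = -9 + (233 + B) = 224 + B)
n(F(33, -2)) - 2200671 = (224 + (11 - 1*33 - 1*(-2))) - 2200671 = (224 + (11 - 33 + 2)) - 2200671 = (224 - 20) - 2200671 = 204 - 2200671 = -2200467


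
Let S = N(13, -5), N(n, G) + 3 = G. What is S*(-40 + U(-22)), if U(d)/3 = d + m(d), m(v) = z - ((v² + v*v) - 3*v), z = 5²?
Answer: 25064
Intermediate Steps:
z = 25
m(v) = 25 - 2*v² + 3*v (m(v) = 25 - ((v² + v*v) - 3*v) = 25 - ((v² + v²) - 3*v) = 25 - (2*v² - 3*v) = 25 - (-3*v + 2*v²) = 25 + (-2*v² + 3*v) = 25 - 2*v² + 3*v)
N(n, G) = -3 + G
S = -8 (S = -3 - 5 = -8)
U(d) = 75 - 6*d² + 12*d (U(d) = 3*(d + (25 - 2*d² + 3*d)) = 3*(25 - 2*d² + 4*d) = 75 - 6*d² + 12*d)
S*(-40 + U(-22)) = -8*(-40 + (75 - 6*(-22)² + 12*(-22))) = -8*(-40 + (75 - 6*484 - 264)) = -8*(-40 + (75 - 2904 - 264)) = -8*(-40 - 3093) = -8*(-3133) = 25064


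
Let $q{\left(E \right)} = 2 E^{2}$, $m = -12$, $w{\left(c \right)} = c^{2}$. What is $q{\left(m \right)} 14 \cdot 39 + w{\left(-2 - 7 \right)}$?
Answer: $157329$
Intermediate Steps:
$q{\left(m \right)} 14 \cdot 39 + w{\left(-2 - 7 \right)} = 2 \left(-12\right)^{2} \cdot 14 \cdot 39 + \left(-2 - 7\right)^{2} = 2 \cdot 144 \cdot 546 + \left(-9\right)^{2} = 288 \cdot 546 + 81 = 157248 + 81 = 157329$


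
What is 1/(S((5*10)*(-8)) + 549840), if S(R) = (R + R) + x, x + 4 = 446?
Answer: 1/549482 ≈ 1.8199e-6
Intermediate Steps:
x = 442 (x = -4 + 446 = 442)
S(R) = 442 + 2*R (S(R) = (R + R) + 442 = 2*R + 442 = 442 + 2*R)
1/(S((5*10)*(-8)) + 549840) = 1/((442 + 2*((5*10)*(-8))) + 549840) = 1/((442 + 2*(50*(-8))) + 549840) = 1/((442 + 2*(-400)) + 549840) = 1/((442 - 800) + 549840) = 1/(-358 + 549840) = 1/549482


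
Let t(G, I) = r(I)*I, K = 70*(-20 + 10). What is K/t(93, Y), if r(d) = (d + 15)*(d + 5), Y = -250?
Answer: 2/41125 ≈ 4.8632e-5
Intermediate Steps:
r(d) = (5 + d)*(15 + d) (r(d) = (15 + d)*(5 + d) = (5 + d)*(15 + d))
K = -700 (K = 70*(-10) = -700)
t(G, I) = I*(75 + I² + 20*I) (t(G, I) = (75 + I² + 20*I)*I = I*(75 + I² + 20*I))
K/t(93, Y) = -700*(-1/(250*(75 + (-250)² + 20*(-250)))) = -700*(-1/(250*(75 + 62500 - 5000))) = -700/((-250*57575)) = -700/(-14393750) = -700*(-1/14393750) = 2/41125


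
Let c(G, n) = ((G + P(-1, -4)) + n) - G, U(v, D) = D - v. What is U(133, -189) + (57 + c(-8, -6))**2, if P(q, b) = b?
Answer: 1887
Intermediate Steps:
c(G, n) = -4 + n (c(G, n) = ((G - 4) + n) - G = ((-4 + G) + n) - G = (-4 + G + n) - G = -4 + n)
U(133, -189) + (57 + c(-8, -6))**2 = (-189 - 1*133) + (57 + (-4 - 6))**2 = (-189 - 133) + (57 - 10)**2 = -322 + 47**2 = -322 + 2209 = 1887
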